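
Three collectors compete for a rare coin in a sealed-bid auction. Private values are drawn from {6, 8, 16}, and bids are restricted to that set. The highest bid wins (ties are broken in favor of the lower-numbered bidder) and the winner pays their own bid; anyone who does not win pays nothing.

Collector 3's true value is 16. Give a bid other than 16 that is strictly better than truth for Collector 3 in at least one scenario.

8

Suppose Collector 1 bids 6 and Collector 2 bids 6.
Bid 16: wins, pays 16, utility 16 - 16 = 0.
Bid 8: wins, pays 8, utility 16 - 8 = 8.
So bidding 8 beats truth here (8 > 0).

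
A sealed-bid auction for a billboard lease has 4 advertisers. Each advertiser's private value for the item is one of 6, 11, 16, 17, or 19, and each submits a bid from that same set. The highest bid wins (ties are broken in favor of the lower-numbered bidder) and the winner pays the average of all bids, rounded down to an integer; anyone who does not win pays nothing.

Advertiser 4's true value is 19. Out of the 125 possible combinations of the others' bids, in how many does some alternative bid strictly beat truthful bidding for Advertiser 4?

Others bid (6, 6, 6): truth gives 10; bid 11 gives 12 > 10. Violating.
Others bid (6, 6, 11): truth gives 9; bid 16 gives 10 > 9. Violating.
Others bid (6, 11, 6): truth gives 9; bid 16 gives 10 > 9. Violating.
Others bid (6, 11, 16): truth gives 6; bid 17 gives 7 > 6. Violating.
Others bid (6, 6, 16): truth gives 8; no alternative beats it.
Others bid (6, 6, 17): truth gives 7; no alternative beats it.
(Checking all 125 profiles: 17 have a profitable deviation, 108 do not.)

17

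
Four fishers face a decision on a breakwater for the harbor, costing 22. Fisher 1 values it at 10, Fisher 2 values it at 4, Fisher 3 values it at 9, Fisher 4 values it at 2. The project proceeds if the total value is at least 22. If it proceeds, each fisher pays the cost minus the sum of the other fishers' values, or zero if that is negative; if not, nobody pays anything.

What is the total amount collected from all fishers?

14

Total value 25 ≥ cost 22, so it is built.
Fisher 1: others sum to 15; max(0, 22 - 15) = 7.
Fisher 2: others sum to 21; max(0, 22 - 21) = 1.
Fisher 3: others sum to 16; max(0, 22 - 16) = 6.
Fisher 4: others sum to 23; max(0, 22 - 23) = 0.
Total collected = 7 + 1 + 6 + 0 = 14.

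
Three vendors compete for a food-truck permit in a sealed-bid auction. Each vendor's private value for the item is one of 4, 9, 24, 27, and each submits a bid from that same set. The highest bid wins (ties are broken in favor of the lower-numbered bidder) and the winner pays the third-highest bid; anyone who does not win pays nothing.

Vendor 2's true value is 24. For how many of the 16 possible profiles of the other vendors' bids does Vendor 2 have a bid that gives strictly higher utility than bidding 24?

4

Others bid (4, 27): truth gives 0; bid 27 gives 20 > 0. Violating.
Others bid (9, 27): truth gives 0; bid 27 gives 15 > 0. Violating.
Others bid (24, 4): truth gives 0; bid 27 gives 20 > 0. Violating.
Others bid (24, 9): truth gives 0; bid 27 gives 15 > 0. Violating.
Others bid (4, 4): truth gives 20; no alternative beats it.
Others bid (4, 9): truth gives 20; no alternative beats it.
(Checking all 16 profiles: 4 have a profitable deviation, 12 do not.)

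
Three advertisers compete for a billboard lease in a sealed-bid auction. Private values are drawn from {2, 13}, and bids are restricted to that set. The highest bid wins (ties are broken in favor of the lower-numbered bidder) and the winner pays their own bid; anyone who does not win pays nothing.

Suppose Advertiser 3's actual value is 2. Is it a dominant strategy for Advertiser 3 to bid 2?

Yes

Check each profile of the others' bids and compare truth against every alternative bid.
Others bid (2, 2): truth gives 0, best alternative gives -11.
Others bid (2, 13): truth gives 0, best alternative gives 0.
Others bid (13, 2): truth gives 0, best alternative gives 0.
Others bid (13, 13): truth gives 0, best alternative gives 0.
In every case the truthful bid is at least as good as any alternative, so it is a dominant strategy.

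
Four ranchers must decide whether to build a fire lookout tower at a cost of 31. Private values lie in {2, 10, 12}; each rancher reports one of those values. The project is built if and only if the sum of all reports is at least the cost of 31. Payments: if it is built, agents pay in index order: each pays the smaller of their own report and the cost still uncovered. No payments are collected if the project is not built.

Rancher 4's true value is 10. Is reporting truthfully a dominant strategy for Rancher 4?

Yes

Check each profile of the others' reports and compare truth against every alternative report.
Others report (10, 10, 12): truth gives 10, best alternative gives 10.
Others report (10, 12, 10): truth gives 10, best alternative gives 10.
Others report (10, 12, 12): truth gives 10, best alternative gives 10.
Others report (12, 10, 10): truth gives 10, best alternative gives 10.
Others report (12, 10, 12): truth gives 10, best alternative gives 10.
Others report (12, 12, 10): truth gives 10, best alternative gives 10.
(Remaining 21 profiles checked similarly; truth is weakly best in each.)
In every case the truthful report is at least as good as any alternative, so it is a dominant strategy.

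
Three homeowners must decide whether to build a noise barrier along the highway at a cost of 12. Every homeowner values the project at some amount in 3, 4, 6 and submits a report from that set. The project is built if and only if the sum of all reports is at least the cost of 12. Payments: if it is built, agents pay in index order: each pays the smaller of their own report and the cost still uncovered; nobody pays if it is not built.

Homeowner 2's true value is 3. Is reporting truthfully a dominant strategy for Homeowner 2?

Check each profile of the others' reports and compare truth against every alternative report.
Others report (3, 6): truth gives 0, best alternative gives -1.
Others report (4, 4): truth gives 0, best alternative gives -1.
Others report (4, 6): truth gives 0, best alternative gives -1.
Others report (6, 3): truth gives 0, best alternative gives -1.
Others report (6, 4): truth gives 0, best alternative gives -1.
Others report (6, 6): truth gives 0, best alternative gives -1.
(Remaining 3 profiles checked similarly; truth is weakly best in each.)
In every case the truthful report is at least as good as any alternative, so it is a dominant strategy.

Yes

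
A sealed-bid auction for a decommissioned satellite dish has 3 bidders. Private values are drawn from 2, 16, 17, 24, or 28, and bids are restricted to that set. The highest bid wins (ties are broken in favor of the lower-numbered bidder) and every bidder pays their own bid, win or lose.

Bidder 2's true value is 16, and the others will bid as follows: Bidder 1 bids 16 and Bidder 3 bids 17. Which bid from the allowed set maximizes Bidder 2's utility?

Bid 2: loses but pays 2, utility -2.
Bid 16: loses but pays 16, utility -16.
Bid 17: wins, pays 17, utility 16 - 17 = -1.
Bid 24: wins, pays 24, utility 16 - 24 = -8.
Bid 28: wins, pays 28, utility 16 - 28 = -12.
The best choice is 17 with utility -1.

17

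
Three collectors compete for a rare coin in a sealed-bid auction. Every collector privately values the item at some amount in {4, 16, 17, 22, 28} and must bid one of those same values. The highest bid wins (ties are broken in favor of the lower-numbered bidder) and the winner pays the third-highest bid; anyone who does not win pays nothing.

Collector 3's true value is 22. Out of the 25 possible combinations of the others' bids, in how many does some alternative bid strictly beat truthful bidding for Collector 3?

Others bid (4, 22): truth gives 0; bid 28 gives 18 > 0. Violating.
Others bid (16, 22): truth gives 0; bid 28 gives 6 > 0. Violating.
Others bid (17, 22): truth gives 0; bid 28 gives 5 > 0. Violating.
Others bid (22, 4): truth gives 0; bid 28 gives 18 > 0. Violating.
Others bid (4, 4): truth gives 18; no alternative beats it.
Others bid (4, 16): truth gives 18; no alternative beats it.
(Checking all 25 profiles: 6 have a profitable deviation, 19 do not.)

6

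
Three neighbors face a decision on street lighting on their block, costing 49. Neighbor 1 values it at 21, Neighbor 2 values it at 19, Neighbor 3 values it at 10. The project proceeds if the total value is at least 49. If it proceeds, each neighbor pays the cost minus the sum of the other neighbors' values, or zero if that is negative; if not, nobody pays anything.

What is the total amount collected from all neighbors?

47

Total value 50 ≥ cost 49, so it is built.
Neighbor 1: others sum to 29; max(0, 49 - 29) = 20.
Neighbor 2: others sum to 31; max(0, 49 - 31) = 18.
Neighbor 3: others sum to 40; max(0, 49 - 40) = 9.
Total collected = 20 + 18 + 9 = 47.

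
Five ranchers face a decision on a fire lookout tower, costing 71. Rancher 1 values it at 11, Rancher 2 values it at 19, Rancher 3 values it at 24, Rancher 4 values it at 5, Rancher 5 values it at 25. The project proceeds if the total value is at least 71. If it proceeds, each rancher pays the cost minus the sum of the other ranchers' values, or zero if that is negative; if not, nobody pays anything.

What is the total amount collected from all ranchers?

Total value 84 ≥ cost 71, so it is built.
Rancher 1: others sum to 73; max(0, 71 - 73) = 0.
Rancher 2: others sum to 65; max(0, 71 - 65) = 6.
Rancher 3: others sum to 60; max(0, 71 - 60) = 11.
Rancher 4: others sum to 79; max(0, 71 - 79) = 0.
Rancher 5: others sum to 59; max(0, 71 - 59) = 12.
Total collected = 0 + 6 + 11 + 0 + 12 = 29.

29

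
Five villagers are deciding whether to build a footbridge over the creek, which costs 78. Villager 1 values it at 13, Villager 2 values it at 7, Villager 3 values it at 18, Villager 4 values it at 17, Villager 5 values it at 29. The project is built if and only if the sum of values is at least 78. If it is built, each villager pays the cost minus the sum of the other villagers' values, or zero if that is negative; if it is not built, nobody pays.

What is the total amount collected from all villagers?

54

Total value 84 ≥ cost 78, so it is built.
Villager 1: others sum to 71; max(0, 78 - 71) = 7.
Villager 2: others sum to 77; max(0, 78 - 77) = 1.
Villager 3: others sum to 66; max(0, 78 - 66) = 12.
Villager 4: others sum to 67; max(0, 78 - 67) = 11.
Villager 5: others sum to 55; max(0, 78 - 55) = 23.
Total collected = 7 + 1 + 12 + 11 + 23 = 54.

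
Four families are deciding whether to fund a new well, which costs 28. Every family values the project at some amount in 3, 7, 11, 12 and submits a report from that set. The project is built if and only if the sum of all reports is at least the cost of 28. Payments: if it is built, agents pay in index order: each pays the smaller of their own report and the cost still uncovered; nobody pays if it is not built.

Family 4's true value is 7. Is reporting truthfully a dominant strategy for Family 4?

Yes

Check each profile of the others' reports and compare truth against every alternative report.
Others report (7, 11, 11): truth gives 7, best alternative gives 7.
Others report (7, 11, 12): truth gives 7, best alternative gives 7.
Others report (7, 12, 11): truth gives 7, best alternative gives 7.
Others report (7, 12, 12): truth gives 7, best alternative gives 7.
Others report (11, 7, 11): truth gives 7, best alternative gives 7.
Others report (11, 7, 12): truth gives 7, best alternative gives 7.
(Remaining 58 profiles checked similarly; truth is weakly best in each.)
In every case the truthful report is at least as good as any alternative, so it is a dominant strategy.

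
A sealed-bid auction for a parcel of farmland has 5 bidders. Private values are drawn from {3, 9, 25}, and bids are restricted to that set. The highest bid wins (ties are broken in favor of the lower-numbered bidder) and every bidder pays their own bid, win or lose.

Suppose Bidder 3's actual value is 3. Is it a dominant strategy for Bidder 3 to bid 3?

Yes

Check each profile of the others' bids and compare truth against every alternative bid.
Others bid (3, 3, 3, 25): truth gives -3, best alternative gives -9.
Others bid (3, 3, 9, 25): truth gives -3, best alternative gives -9.
Others bid (3, 3, 25, 3): truth gives -3, best alternative gives -9.
Others bid (3, 3, 25, 9): truth gives -3, best alternative gives -9.
Others bid (3, 3, 25, 25): truth gives -3, best alternative gives -9.
Others bid (3, 9, 3, 3): truth gives -3, best alternative gives -9.
(Remaining 75 profiles checked similarly; truth is weakly best in each.)
In every case the truthful bid is at least as good as any alternative, so it is a dominant strategy.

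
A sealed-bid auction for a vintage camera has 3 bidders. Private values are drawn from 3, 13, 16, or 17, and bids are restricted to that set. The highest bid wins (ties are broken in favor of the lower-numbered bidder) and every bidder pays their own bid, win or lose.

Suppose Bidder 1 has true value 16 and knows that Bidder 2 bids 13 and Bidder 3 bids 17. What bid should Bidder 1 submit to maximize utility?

Bid 3: loses but pays 3, utility -3.
Bid 13: loses but pays 13, utility -13.
Bid 16: loses but pays 16, utility -16.
Bid 17: wins, pays 17, utility 16 - 17 = -1.
The best choice is 17 with utility -1.

17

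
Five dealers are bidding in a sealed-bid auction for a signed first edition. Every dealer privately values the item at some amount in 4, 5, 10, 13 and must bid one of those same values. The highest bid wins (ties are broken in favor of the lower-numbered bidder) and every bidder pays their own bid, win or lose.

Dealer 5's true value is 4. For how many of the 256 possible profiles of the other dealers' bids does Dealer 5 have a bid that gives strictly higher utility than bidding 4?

Others bid (4, 4, 4, 4): truth gives -4; bid 5 gives -1 > -4. Violating.
Others bid (4, 4, 4, 5): truth gives -4; no alternative beats it.
Others bid (4, 4, 4, 10): truth gives -4; no alternative beats it.
(Checking all 256 profiles: 1 has a profitable deviation, 255 do not.)

1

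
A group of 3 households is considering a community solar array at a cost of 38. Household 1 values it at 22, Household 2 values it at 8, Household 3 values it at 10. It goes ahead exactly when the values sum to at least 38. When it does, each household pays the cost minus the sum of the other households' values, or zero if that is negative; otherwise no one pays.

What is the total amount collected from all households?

Total value 40 ≥ cost 38, so it is built.
Household 1: others sum to 18; max(0, 38 - 18) = 20.
Household 2: others sum to 32; max(0, 38 - 32) = 6.
Household 3: others sum to 30; max(0, 38 - 30) = 8.
Total collected = 20 + 6 + 8 = 34.

34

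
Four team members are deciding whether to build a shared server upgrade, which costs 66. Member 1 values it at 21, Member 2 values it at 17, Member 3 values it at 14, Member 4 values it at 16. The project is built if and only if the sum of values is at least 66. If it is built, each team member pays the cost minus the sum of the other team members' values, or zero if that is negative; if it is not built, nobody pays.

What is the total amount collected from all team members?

60

Total value 68 ≥ cost 66, so it is built.
Member 1: others sum to 47; max(0, 66 - 47) = 19.
Member 2: others sum to 51; max(0, 66 - 51) = 15.
Member 3: others sum to 54; max(0, 66 - 54) = 12.
Member 4: others sum to 52; max(0, 66 - 52) = 14.
Total collected = 19 + 15 + 12 + 14 = 60.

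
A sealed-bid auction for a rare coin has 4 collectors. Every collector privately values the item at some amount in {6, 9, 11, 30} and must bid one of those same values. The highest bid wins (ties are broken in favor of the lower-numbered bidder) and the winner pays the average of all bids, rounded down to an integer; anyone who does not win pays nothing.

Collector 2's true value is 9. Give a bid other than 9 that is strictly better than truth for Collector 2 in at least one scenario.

Suppose Collector 1 bids 6, Collector 3 bids 6 and Collector 4 bids 11.
Bid 9: loses, pays 0, utility 0.
Bid 11: wins, pays 8, utility 9 - 8 = 1.
So bidding 11 beats truth here (1 > 0).

11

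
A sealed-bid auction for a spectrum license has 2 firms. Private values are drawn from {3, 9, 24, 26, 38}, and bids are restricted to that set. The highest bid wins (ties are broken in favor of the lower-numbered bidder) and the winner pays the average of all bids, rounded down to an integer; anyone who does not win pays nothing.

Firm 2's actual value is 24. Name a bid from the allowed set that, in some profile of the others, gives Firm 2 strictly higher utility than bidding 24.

9

Suppose Firm 1 bids 3.
Bid 24: wins, pays 13, utility 24 - 13 = 11.
Bid 9: wins, pays 6, utility 24 - 6 = 18.
So bidding 9 beats truth here (18 > 11).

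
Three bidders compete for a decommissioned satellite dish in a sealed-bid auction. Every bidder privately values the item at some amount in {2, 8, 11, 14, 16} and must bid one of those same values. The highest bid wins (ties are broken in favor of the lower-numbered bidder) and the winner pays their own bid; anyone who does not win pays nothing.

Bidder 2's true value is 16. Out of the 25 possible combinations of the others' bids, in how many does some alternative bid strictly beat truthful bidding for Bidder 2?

12

Others bid (2, 2): truth gives 0; bid 8 gives 8 > 0. Violating.
Others bid (2, 8): truth gives 0; bid 8 gives 8 > 0. Violating.
Others bid (2, 11): truth gives 0; bid 11 gives 5 > 0. Violating.
Others bid (2, 14): truth gives 0; bid 14 gives 2 > 0. Violating.
Others bid (2, 16): truth gives 0; no alternative beats it.
Others bid (8, 16): truth gives 0; no alternative beats it.
(Checking all 25 profiles: 12 have a profitable deviation, 13 do not.)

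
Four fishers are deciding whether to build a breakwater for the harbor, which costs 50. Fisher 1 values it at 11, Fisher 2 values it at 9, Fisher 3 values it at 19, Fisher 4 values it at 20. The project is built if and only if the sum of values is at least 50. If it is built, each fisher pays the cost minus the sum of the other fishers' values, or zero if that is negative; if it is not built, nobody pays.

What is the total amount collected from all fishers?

23

Total value 59 ≥ cost 50, so it is built.
Fisher 1: others sum to 48; max(0, 50 - 48) = 2.
Fisher 2: others sum to 50; max(0, 50 - 50) = 0.
Fisher 3: others sum to 40; max(0, 50 - 40) = 10.
Fisher 4: others sum to 39; max(0, 50 - 39) = 11.
Total collected = 2 + 0 + 10 + 11 = 23.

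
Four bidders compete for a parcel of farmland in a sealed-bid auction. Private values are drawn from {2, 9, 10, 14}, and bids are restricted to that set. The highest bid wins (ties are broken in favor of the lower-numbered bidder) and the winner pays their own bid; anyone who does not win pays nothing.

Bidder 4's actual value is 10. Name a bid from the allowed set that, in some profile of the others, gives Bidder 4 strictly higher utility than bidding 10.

9

Suppose Bidder 1 bids 2, Bidder 2 bids 2 and Bidder 3 bids 2.
Bid 10: wins, pays 10, utility 10 - 10 = 0.
Bid 9: wins, pays 9, utility 10 - 9 = 1.
So bidding 9 beats truth here (1 > 0).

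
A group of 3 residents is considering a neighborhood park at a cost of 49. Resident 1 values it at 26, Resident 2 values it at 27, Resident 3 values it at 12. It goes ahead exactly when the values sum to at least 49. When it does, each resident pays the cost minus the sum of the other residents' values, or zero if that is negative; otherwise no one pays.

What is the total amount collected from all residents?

Total value 65 ≥ cost 49, so it is built.
Resident 1: others sum to 39; max(0, 49 - 39) = 10.
Resident 2: others sum to 38; max(0, 49 - 38) = 11.
Resident 3: others sum to 53; max(0, 49 - 53) = 0.
Total collected = 10 + 11 + 0 = 21.

21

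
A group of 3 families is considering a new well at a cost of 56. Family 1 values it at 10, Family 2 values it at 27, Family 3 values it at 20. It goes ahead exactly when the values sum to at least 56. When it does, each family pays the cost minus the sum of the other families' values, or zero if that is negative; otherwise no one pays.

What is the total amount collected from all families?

Total value 57 ≥ cost 56, so it is built.
Family 1: others sum to 47; max(0, 56 - 47) = 9.
Family 2: others sum to 30; max(0, 56 - 30) = 26.
Family 3: others sum to 37; max(0, 56 - 37) = 19.
Total collected = 9 + 26 + 19 = 54.

54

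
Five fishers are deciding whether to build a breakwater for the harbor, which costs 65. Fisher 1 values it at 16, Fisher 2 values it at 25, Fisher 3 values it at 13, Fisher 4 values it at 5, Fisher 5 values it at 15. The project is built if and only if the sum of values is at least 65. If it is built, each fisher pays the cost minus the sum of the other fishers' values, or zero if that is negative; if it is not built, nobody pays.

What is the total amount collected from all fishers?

Total value 74 ≥ cost 65, so it is built.
Fisher 1: others sum to 58; max(0, 65 - 58) = 7.
Fisher 2: others sum to 49; max(0, 65 - 49) = 16.
Fisher 3: others sum to 61; max(0, 65 - 61) = 4.
Fisher 4: others sum to 69; max(0, 65 - 69) = 0.
Fisher 5: others sum to 59; max(0, 65 - 59) = 6.
Total collected = 7 + 16 + 4 + 0 + 6 = 33.

33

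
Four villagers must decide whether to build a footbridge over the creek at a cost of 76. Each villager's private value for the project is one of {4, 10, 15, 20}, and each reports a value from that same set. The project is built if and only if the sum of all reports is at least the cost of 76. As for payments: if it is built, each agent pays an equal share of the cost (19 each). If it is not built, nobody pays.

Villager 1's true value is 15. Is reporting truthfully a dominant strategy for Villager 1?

Check each profile of the others' reports and compare truth against every alternative report.
Others report (4, 4, 4): truth gives 0, best alternative gives 0.
Others report (4, 4, 10): truth gives 0, best alternative gives 0.
Others report (4, 4, 15): truth gives 0, best alternative gives 0.
Others report (4, 4, 20): truth gives 0, best alternative gives 0.
Others report (4, 10, 4): truth gives 0, best alternative gives 0.
Others report (4, 10, 10): truth gives 0, best alternative gives 0.
(Remaining 58 profiles checked similarly; truth is weakly best in each.)
In every case the truthful report is at least as good as any alternative, so it is a dominant strategy.

Yes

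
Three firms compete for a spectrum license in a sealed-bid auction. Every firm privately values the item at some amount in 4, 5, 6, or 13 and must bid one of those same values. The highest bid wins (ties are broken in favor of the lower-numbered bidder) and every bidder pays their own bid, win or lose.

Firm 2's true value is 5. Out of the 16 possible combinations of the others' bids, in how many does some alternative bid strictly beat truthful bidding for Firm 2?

Others bid (4, 6): truth gives -5; bid 6 gives -1 > -5. Violating.
Others bid (4, 13): truth gives -5; bid 4 gives -4 > -5. Violating.
Others bid (5, 4): truth gives -5; bid 6 gives -1 > -5. Violating.
Others bid (5, 5): truth gives -5; bid 6 gives -1 > -5. Violating.
Others bid (4, 4): truth gives 0; no alternative beats it.
Others bid (4, 5): truth gives 0; no alternative beats it.
(Checking all 16 profiles: 14 have a profitable deviation, 2 do not.)

14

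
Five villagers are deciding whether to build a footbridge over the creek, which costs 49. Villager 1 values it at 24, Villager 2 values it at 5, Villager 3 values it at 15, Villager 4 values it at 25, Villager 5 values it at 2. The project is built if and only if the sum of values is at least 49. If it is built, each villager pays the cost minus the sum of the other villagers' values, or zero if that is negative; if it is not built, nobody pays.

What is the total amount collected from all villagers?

Total value 71 ≥ cost 49, so it is built.
Villager 1: others sum to 47; max(0, 49 - 47) = 2.
Villager 2: others sum to 66; max(0, 49 - 66) = 0.
Villager 3: others sum to 56; max(0, 49 - 56) = 0.
Villager 4: others sum to 46; max(0, 49 - 46) = 3.
Villager 5: others sum to 69; max(0, 49 - 69) = 0.
Total collected = 2 + 0 + 0 + 3 + 0 = 5.

5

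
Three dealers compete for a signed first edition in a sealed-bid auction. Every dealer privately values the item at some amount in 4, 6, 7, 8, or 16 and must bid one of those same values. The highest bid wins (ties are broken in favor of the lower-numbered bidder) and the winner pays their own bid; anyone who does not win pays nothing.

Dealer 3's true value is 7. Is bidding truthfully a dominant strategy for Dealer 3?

Consider the case where Dealer 1 bids 4 and Dealer 2 bids 4.
Truthful bid 7: wins, pays 7, utility 7 - 7 = 0.
Bid 6 instead: wins, pays 6, utility 7 - 6 = 1.
Since 1 > 0, bidding 6 is strictly better here, so truthful bidding is not dominant.

No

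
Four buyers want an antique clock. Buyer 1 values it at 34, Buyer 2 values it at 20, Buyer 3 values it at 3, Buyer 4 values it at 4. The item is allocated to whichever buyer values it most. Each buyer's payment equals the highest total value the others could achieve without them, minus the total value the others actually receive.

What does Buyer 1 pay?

Buyer 1 has the highest value and receives the item.
Without Buyer 1, the item would go to the next-highest value, 20, so the others could achieve 20.
With Buyer 1 present and winning, the others receive nothing, so their total is 0.
Payment = 20 - 0 = 20.

20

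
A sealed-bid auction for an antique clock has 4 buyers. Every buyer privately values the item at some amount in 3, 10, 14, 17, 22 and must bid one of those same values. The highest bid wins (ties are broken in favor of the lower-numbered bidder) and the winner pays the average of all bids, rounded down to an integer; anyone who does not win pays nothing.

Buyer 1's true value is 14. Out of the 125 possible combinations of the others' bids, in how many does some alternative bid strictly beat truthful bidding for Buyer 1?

32

Others bid (3, 3, 3): truth gives 9; bid 3 gives 11 > 9. Violating.
Others bid (3, 3, 10): truth gives 7; bid 10 gives 8 > 7. Violating.
Others bid (3, 3, 17): truth gives 0; bid 17 gives 4 > 0. Violating.
Others bid (3, 3, 22): truth gives 0; bid 22 gives 2 > 0. Violating.
Others bid (3, 3, 14): truth gives 6; no alternative beats it.
Others bid (3, 10, 14): truth gives 4; no alternative beats it.
(Checking all 125 profiles: 32 have a profitable deviation, 93 do not.)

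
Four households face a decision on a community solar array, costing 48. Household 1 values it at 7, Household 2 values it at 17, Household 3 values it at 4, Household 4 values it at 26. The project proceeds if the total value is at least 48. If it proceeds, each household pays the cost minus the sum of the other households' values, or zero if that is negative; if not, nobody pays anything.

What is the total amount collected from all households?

32

Total value 54 ≥ cost 48, so it is built.
Household 1: others sum to 47; max(0, 48 - 47) = 1.
Household 2: others sum to 37; max(0, 48 - 37) = 11.
Household 3: others sum to 50; max(0, 48 - 50) = 0.
Household 4: others sum to 28; max(0, 48 - 28) = 20.
Total collected = 1 + 11 + 0 + 20 = 32.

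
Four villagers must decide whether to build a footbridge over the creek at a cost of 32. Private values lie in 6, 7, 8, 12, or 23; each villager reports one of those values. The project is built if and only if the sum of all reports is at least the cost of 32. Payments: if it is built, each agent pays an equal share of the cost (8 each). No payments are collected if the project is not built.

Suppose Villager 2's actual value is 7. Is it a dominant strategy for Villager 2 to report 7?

Consider the case where Villager 1 reports 6, Villager 3 reports 7 and Villager 4 reports 12.
Truthful report 7: project built, pays 8, utility 7 - 8 = -1.
Report 6 instead: project not built, utility 0.
Since 0 > -1, reporting 6 is strictly better here, so truthful reporting is not dominant.

No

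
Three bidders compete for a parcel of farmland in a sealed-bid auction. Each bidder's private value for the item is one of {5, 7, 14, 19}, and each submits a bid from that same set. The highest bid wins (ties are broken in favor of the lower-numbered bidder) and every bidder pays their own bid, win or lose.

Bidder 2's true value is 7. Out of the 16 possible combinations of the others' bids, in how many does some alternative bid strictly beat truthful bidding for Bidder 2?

Others bid (5, 14): truth gives -7; bid 5 gives -5 > -7. Violating.
Others bid (5, 19): truth gives -7; bid 5 gives -5 > -7. Violating.
Others bid (7, 5): truth gives -7; bid 5 gives -5 > -7. Violating.
Others bid (7, 7): truth gives -7; bid 5 gives -5 > -7. Violating.
Others bid (5, 5): truth gives 0; no alternative beats it.
Others bid (5, 7): truth gives 0; no alternative beats it.
(Checking all 16 profiles: 14 have a profitable deviation, 2 do not.)

14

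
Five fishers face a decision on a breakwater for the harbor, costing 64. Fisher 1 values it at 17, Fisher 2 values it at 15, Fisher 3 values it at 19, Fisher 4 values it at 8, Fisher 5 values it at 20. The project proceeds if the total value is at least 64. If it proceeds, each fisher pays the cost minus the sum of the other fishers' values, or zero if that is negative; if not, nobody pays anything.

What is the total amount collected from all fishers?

11

Total value 79 ≥ cost 64, so it is built.
Fisher 1: others sum to 62; max(0, 64 - 62) = 2.
Fisher 2: others sum to 64; max(0, 64 - 64) = 0.
Fisher 3: others sum to 60; max(0, 64 - 60) = 4.
Fisher 4: others sum to 71; max(0, 64 - 71) = 0.
Fisher 5: others sum to 59; max(0, 64 - 59) = 5.
Total collected = 2 + 0 + 4 + 0 + 5 = 11.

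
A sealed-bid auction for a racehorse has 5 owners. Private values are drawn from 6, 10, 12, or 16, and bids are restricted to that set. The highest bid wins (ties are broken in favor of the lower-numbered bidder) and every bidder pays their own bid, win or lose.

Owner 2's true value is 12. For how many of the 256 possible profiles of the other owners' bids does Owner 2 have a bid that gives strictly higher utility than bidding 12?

Others bid (6, 6, 6, 6): truth gives 0; bid 10 gives 2 > 0. Violating.
Others bid (6, 6, 6, 10): truth gives 0; bid 10 gives 2 > 0. Violating.
Others bid (6, 6, 6, 16): truth gives -12; bid 16 gives -4 > -12. Violating.
Others bid (6, 6, 10, 6): truth gives 0; bid 10 gives 2 > 0. Violating.
Others bid (6, 6, 6, 12): truth gives 0; no alternative beats it.
Others bid (6, 6, 10, 12): truth gives 0; no alternative beats it.
(Checking all 256 profiles: 210 have a profitable deviation, 46 do not.)

210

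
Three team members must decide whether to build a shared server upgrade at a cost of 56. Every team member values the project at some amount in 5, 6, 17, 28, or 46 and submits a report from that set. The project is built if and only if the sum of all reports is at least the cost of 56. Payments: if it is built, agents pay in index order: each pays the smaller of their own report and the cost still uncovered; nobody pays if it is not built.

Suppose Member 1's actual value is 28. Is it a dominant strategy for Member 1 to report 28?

Consider the case where Member 2 reports 5 and Member 3 reports 46.
Truthful report 28: project built, pays 28, utility 28 - 28 = 0.
Report 5 instead: project built, pays 5, utility 28 - 5 = 23.
Since 23 > 0, reporting 5 is strictly better here, so truthful reporting is not dominant.

No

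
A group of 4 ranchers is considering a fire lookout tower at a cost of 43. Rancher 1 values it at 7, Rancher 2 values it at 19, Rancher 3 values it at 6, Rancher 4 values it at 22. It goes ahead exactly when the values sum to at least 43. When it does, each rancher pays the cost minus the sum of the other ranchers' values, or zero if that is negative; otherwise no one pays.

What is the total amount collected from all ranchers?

19

Total value 54 ≥ cost 43, so it is built.
Rancher 1: others sum to 47; max(0, 43 - 47) = 0.
Rancher 2: others sum to 35; max(0, 43 - 35) = 8.
Rancher 3: others sum to 48; max(0, 43 - 48) = 0.
Rancher 4: others sum to 32; max(0, 43 - 32) = 11.
Total collected = 0 + 8 + 0 + 11 = 19.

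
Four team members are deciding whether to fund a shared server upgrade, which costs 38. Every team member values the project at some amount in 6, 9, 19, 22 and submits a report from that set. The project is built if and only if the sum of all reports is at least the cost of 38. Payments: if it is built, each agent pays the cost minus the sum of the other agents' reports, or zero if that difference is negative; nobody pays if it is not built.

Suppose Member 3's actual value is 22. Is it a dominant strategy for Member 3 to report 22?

Yes

Check each profile of the others' reports and compare truth against every alternative report.
Others report (6, 6, 6): truth gives 2, best alternative gives 0.
Others report (6, 19, 19): truth gives 22, best alternative gives 22.
Others report (6, 19, 22): truth gives 22, best alternative gives 22.
Others report (6, 22, 19): truth gives 22, best alternative gives 22.
Others report (6, 22, 22): truth gives 22, best alternative gives 22.
Others report (9, 9, 22): truth gives 22, best alternative gives 22.
(Remaining 58 profiles checked similarly; truth is weakly best in each.)
In every case the truthful report is at least as good as any alternative, so it is a dominant strategy.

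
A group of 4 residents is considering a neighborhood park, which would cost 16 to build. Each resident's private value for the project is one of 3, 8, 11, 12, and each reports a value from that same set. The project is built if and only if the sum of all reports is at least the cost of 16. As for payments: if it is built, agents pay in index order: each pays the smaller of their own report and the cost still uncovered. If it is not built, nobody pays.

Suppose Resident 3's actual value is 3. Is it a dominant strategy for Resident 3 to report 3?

Yes

Check each profile of the others' reports and compare truth against every alternative report.
Others report (3, 3, 3): truth gives 0, best alternative gives -5.
Others report (3, 3, 8): truth gives 0, best alternative gives -5.
Others report (3, 3, 11): truth gives 0, best alternative gives -5.
Others report (3, 3, 12): truth gives 0, best alternative gives -5.
Others report (3, 8, 3): truth gives 0, best alternative gives -2.
Others report (3, 8, 8): truth gives 0, best alternative gives -2.
(Remaining 58 profiles checked similarly; truth is weakly best in each.)
In every case the truthful report is at least as good as any alternative, so it is a dominant strategy.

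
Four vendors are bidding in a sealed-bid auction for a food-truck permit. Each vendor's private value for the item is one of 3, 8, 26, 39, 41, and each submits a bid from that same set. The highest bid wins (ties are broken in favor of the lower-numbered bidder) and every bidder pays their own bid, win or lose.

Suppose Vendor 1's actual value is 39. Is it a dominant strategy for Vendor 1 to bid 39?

No

Consider the case where Vendor 2 bids 3, Vendor 3 bids 3 and Vendor 4 bids 3.
Truthful bid 39: wins, pays 39, utility 39 - 39 = 0.
Bid 3 instead: wins, pays 3, utility 39 - 3 = 36.
Since 36 > 0, bidding 3 is strictly better here, so truthful bidding is not dominant.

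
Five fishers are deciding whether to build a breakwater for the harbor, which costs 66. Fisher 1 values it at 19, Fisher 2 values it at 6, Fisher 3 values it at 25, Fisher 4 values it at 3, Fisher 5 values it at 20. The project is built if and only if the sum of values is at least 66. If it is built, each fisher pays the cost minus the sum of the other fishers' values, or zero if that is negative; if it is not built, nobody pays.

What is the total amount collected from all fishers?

43

Total value 73 ≥ cost 66, so it is built.
Fisher 1: others sum to 54; max(0, 66 - 54) = 12.
Fisher 2: others sum to 67; max(0, 66 - 67) = 0.
Fisher 3: others sum to 48; max(0, 66 - 48) = 18.
Fisher 4: others sum to 70; max(0, 66 - 70) = 0.
Fisher 5: others sum to 53; max(0, 66 - 53) = 13.
Total collected = 12 + 0 + 18 + 0 + 13 = 43.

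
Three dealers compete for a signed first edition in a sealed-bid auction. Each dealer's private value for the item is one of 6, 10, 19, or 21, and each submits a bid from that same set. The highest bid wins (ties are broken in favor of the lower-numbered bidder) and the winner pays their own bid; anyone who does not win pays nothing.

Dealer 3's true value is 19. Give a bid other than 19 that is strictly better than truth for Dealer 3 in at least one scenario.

Suppose Dealer 1 bids 6 and Dealer 2 bids 6.
Bid 19: wins, pays 19, utility 19 - 19 = 0.
Bid 10: wins, pays 10, utility 19 - 10 = 9.
So bidding 10 beats truth here (9 > 0).

10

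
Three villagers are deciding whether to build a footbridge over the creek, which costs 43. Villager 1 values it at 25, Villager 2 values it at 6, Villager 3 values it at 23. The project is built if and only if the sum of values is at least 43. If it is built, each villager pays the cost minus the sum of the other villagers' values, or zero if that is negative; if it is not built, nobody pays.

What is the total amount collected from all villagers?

26

Total value 54 ≥ cost 43, so it is built.
Villager 1: others sum to 29; max(0, 43 - 29) = 14.
Villager 2: others sum to 48; max(0, 43 - 48) = 0.
Villager 3: others sum to 31; max(0, 43 - 31) = 12.
Total collected = 14 + 0 + 12 = 26.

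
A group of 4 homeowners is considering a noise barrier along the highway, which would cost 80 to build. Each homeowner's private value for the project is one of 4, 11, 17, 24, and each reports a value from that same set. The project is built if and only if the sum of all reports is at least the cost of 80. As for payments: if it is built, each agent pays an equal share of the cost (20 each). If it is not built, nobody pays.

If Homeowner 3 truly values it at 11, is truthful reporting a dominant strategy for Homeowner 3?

Consider the case where Homeowner 1 reports 24, Homeowner 2 reports 24 and Homeowner 4 reports 24.
Truthful report 11: project built, pays 20, utility 11 - 20 = -9.
Report 4 instead: project not built, utility 0.
Since 0 > -9, reporting 4 is strictly better here, so truthful reporting is not dominant.

No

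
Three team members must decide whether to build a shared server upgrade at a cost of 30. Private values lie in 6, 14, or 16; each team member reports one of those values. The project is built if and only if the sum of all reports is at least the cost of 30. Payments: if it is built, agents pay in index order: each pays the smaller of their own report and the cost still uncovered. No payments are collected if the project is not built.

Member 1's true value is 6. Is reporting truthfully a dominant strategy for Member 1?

Yes

Check each profile of the others' reports and compare truth against every alternative report.
Others report (6, 14): truth gives 0, best alternative gives -8.
Others report (6, 16): truth gives 0, best alternative gives -8.
Others report (14, 6): truth gives 0, best alternative gives -8.
Others report (14, 14): truth gives 0, best alternative gives -8.
Others report (14, 16): truth gives 0, best alternative gives -8.
Others report (16, 6): truth gives 0, best alternative gives -8.
(Remaining 3 profiles checked similarly; truth is weakly best in each.)
In every case the truthful report is at least as good as any alternative, so it is a dominant strategy.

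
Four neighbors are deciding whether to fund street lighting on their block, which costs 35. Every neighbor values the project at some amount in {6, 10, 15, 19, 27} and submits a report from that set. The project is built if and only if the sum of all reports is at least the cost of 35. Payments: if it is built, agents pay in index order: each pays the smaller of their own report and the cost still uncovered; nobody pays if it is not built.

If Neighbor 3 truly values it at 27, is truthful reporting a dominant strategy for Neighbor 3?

No

Consider the case where Neighbor 1 reports 6, Neighbor 2 reports 6 and Neighbor 4 reports 6.
Truthful report 27: project built, pays 23, utility 27 - 23 = 4.
Report 19 instead: project built, pays 19, utility 27 - 19 = 8.
Since 8 > 4, reporting 19 is strictly better here, so truthful reporting is not dominant.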